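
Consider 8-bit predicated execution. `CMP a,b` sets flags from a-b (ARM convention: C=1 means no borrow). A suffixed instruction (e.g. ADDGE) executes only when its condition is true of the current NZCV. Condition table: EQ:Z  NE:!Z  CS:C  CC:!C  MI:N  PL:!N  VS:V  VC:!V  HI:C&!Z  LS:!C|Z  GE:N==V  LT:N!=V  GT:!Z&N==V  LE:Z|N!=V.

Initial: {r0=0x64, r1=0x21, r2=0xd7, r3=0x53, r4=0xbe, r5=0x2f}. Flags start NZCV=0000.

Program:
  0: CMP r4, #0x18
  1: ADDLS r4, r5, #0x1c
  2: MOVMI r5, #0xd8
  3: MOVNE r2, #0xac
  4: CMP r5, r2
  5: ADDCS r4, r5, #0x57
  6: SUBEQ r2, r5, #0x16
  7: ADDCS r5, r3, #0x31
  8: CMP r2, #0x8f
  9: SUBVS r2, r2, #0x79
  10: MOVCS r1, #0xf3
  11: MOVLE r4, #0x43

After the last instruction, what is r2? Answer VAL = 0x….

0: ✓ CMP  NZCV=1010
1: · ADDLS
2: ✓ MOVMI  r5←0xd8
3: ✓ MOVNE  r2←0xac
4: ✓ CMP  NZCV=0010
5: ✓ ADDCS  r4←0x2f
6: · SUBEQ
7: ✓ ADDCS  r5←0x84
8: ✓ CMP  NZCV=0010
9: · SUBVS
10: ✓ MOVCS  r1←0xf3
11: · MOVLE

VAL = 0xac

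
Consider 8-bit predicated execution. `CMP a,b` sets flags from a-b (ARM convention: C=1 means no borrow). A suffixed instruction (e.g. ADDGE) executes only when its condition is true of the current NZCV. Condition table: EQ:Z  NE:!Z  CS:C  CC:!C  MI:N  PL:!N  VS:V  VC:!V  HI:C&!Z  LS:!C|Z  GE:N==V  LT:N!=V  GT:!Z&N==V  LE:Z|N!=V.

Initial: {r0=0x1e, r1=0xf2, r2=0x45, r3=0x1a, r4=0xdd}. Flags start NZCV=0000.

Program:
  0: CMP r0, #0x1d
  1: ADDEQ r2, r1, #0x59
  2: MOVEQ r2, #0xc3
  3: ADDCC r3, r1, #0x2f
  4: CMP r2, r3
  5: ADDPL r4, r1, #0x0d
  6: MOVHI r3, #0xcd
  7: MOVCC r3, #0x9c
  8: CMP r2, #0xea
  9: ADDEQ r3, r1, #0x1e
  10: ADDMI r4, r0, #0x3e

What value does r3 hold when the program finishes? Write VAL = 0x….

VAL = 0xcd

[0] flags=0010 → (cmp)
[1] flags=0010 EQ?F → skip
[2] flags=0010 EQ?F → skip
[3] flags=0010 CC?F → skip
[4] flags=0010 → (cmp)
[5] flags=0010 PL?T → r4=0xff
[6] flags=0010 HI?T → r3=0xcd
[7] flags=0010 CC?F → skip
[8] flags=0000 → (cmp)
[9] flags=0000 EQ?F → skip
[10] flags=0000 MI?F → skip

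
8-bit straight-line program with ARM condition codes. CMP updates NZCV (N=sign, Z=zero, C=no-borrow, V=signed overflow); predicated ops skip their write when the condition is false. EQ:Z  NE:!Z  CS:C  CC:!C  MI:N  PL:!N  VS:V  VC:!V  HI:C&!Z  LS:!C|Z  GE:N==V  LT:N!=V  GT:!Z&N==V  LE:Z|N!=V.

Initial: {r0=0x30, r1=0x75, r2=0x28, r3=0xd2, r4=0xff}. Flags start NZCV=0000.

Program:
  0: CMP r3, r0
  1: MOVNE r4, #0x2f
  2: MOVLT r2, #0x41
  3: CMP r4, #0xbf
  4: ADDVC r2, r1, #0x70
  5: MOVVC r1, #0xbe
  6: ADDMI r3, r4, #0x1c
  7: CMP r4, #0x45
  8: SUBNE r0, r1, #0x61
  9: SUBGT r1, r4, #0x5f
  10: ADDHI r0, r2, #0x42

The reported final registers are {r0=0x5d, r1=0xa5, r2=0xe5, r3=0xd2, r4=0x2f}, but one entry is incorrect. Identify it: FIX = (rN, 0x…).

0: ✓ CMP  NZCV=1010
1: ✓ MOVNE  r4←0x2f
2: ✓ MOVLT  r2←0x41
3: ✓ CMP  NZCV=0000
4: ✓ ADDVC  r2←0xe5
5: ✓ MOVVC  r1←0xbe
6: · ADDMI
7: ✓ CMP  NZCV=1000
8: ✓ SUBNE  r0←0x5d
9: · SUBGT
10: · ADDHI

FIX = (r1, 0xbe)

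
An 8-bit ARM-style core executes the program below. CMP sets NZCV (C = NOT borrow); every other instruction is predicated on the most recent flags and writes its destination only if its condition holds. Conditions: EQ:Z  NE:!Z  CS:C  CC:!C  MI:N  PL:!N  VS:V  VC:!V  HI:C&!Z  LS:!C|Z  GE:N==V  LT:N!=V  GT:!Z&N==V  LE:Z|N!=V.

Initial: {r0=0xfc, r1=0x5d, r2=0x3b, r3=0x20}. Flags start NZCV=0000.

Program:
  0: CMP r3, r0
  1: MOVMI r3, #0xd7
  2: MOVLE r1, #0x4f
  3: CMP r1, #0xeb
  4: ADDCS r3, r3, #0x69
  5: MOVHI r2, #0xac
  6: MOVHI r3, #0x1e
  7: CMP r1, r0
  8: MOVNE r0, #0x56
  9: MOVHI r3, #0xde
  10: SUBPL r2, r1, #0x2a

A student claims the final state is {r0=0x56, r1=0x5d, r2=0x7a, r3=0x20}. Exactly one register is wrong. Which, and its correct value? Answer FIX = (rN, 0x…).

FIX = (r2, 0x33)

0: ✓ CMP  NZCV=0000
1: · MOVMI
2: · MOVLE
3: ✓ CMP  NZCV=0000
4: · ADDCS
5: · MOVHI
6: · MOVHI
7: ✓ CMP  NZCV=0000
8: ✓ MOVNE  r0←0x56
9: · MOVHI
10: ✓ SUBPL  r2←0x33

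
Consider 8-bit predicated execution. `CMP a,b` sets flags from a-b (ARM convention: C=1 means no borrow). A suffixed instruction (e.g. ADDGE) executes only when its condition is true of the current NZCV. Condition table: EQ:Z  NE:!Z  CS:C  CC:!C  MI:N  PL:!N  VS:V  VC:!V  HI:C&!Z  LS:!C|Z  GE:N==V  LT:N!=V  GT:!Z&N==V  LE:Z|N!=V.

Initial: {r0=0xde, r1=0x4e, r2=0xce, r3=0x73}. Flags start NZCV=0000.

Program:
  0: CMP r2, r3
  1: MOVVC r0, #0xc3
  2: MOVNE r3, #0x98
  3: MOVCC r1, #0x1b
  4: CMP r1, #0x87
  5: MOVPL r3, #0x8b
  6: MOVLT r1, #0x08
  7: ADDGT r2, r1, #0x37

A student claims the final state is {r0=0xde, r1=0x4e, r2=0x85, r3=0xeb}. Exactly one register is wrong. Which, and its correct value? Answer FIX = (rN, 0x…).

[0] flags=0011 → (cmp)
[1] flags=0011 VC?F → skip
[2] flags=0011 NE?T → r3=0x98
[3] flags=0011 CC?F → skip
[4] flags=1001 → (cmp)
[5] flags=1001 PL?F → skip
[6] flags=1001 LT?F → skip
[7] flags=1001 GT?T → r2=0x85

FIX = (r3, 0x98)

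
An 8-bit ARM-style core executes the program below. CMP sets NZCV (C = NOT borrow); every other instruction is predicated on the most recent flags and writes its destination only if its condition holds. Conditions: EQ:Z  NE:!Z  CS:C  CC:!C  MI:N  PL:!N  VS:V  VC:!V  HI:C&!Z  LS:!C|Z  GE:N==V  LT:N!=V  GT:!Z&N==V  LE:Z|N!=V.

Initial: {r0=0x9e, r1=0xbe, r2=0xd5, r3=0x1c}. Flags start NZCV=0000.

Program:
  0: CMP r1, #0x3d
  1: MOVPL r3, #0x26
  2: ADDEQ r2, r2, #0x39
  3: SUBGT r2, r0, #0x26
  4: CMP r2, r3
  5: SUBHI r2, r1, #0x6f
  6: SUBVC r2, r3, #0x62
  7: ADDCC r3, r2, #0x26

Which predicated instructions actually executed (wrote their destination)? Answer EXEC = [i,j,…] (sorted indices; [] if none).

0: ✓ CMP  NZCV=1010
1: · MOVPL
2: · ADDEQ
3: · SUBGT
4: ✓ CMP  NZCV=1010
5: ✓ SUBHI  r2←0x4f
6: ✓ SUBVC  r2←0xba
7: · ADDCC

EXEC = [5,6]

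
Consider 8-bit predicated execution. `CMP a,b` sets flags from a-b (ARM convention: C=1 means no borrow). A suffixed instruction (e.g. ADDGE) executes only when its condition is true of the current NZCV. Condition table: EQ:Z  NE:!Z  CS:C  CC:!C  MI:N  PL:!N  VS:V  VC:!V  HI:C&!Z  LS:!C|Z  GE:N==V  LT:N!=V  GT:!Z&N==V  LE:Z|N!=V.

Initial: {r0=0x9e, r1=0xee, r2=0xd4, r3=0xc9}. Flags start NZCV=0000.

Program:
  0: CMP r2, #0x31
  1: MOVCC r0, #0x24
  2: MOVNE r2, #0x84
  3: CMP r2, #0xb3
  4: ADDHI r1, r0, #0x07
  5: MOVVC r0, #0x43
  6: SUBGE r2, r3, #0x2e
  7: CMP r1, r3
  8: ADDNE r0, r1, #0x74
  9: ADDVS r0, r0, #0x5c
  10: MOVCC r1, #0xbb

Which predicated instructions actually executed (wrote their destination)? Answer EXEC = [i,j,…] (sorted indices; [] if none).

[0] flags=1010 → (cmp)
[1] flags=1010 CC?F → skip
[2] flags=1010 NE?T → r2=0x84
[3] flags=1000 → (cmp)
[4] flags=1000 HI?F → skip
[5] flags=1000 VC?T → r0=0x43
[6] flags=1000 GE?F → skip
[7] flags=0010 → (cmp)
[8] flags=0010 NE?T → r0=0x62
[9] flags=0010 VS?F → skip
[10] flags=0010 CC?F → skip

EXEC = [2,5,8]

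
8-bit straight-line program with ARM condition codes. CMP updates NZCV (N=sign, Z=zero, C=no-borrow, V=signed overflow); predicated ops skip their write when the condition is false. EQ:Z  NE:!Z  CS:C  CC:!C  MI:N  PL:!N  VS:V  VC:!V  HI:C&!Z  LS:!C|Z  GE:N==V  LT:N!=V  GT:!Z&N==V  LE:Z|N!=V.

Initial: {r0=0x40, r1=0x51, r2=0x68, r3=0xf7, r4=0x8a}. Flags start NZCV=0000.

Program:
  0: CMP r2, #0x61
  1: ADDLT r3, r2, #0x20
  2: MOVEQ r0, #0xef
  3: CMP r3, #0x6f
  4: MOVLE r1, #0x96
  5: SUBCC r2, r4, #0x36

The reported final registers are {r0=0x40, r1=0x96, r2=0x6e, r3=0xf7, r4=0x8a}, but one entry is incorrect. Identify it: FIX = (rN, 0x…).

FIX = (r2, 0x68)

[0] flags=0010 → (cmp)
[1] flags=0010 LT?F → skip
[2] flags=0010 EQ?F → skip
[3] flags=1010 → (cmp)
[4] flags=1010 LE?T → r1=0x96
[5] flags=1010 CC?F → skip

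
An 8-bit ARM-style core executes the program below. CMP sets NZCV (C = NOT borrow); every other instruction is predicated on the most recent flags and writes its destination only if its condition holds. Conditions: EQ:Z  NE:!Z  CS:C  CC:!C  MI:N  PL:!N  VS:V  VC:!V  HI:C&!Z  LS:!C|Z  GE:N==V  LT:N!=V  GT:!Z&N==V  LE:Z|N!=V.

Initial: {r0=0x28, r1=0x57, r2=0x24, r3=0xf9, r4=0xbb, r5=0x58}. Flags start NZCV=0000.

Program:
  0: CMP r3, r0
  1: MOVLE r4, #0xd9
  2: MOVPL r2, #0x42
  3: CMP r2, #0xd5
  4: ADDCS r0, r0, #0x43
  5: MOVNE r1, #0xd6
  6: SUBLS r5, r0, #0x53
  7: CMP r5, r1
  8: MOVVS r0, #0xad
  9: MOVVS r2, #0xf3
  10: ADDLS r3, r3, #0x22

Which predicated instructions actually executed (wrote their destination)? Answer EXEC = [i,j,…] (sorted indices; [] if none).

0: ✓ CMP  NZCV=1010
1: ✓ MOVLE  r4←0xd9
2: · MOVPL
3: ✓ CMP  NZCV=0000
4: · ADDCS
5: ✓ MOVNE  r1←0xd6
6: ✓ SUBLS  r5←0xd5
7: ✓ CMP  NZCV=1000
8: · MOVVS
9: · MOVVS
10: ✓ ADDLS  r3←0x1b

EXEC = [1,5,6,10]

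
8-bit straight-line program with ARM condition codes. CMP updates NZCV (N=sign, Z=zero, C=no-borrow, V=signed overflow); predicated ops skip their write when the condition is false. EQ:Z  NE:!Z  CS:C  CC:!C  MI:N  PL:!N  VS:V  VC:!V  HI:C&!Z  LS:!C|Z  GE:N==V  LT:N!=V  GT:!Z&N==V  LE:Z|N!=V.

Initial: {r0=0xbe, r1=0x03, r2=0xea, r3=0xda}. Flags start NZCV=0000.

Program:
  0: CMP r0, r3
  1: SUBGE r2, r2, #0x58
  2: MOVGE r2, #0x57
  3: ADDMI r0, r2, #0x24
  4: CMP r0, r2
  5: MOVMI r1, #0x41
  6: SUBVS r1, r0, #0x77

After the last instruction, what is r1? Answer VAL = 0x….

[0] flags=1000 → (cmp)
[1] flags=1000 GE?F → skip
[2] flags=1000 GE?F → skip
[3] flags=1000 MI?T → r0=0x0e
[4] flags=0000 → (cmp)
[5] flags=0000 MI?F → skip
[6] flags=0000 VS?F → skip

VAL = 0x03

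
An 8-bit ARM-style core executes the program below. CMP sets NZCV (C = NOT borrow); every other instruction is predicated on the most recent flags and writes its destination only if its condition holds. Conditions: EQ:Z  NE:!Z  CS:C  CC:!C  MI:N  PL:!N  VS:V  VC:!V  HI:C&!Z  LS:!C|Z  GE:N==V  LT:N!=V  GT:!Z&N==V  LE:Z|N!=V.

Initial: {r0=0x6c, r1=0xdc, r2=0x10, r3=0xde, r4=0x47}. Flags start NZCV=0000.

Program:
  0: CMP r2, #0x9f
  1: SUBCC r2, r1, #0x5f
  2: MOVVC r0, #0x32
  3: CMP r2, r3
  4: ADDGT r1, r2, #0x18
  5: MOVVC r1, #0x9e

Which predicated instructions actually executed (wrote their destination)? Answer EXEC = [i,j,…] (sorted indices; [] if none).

EXEC = [1,2,4]

[0] flags=0000 → (cmp)
[1] flags=0000 CC?T → r2=0x7d
[2] flags=0000 VC?T → r0=0x32
[3] flags=1001 → (cmp)
[4] flags=1001 GT?T → r1=0x95
[5] flags=1001 VC?F → skip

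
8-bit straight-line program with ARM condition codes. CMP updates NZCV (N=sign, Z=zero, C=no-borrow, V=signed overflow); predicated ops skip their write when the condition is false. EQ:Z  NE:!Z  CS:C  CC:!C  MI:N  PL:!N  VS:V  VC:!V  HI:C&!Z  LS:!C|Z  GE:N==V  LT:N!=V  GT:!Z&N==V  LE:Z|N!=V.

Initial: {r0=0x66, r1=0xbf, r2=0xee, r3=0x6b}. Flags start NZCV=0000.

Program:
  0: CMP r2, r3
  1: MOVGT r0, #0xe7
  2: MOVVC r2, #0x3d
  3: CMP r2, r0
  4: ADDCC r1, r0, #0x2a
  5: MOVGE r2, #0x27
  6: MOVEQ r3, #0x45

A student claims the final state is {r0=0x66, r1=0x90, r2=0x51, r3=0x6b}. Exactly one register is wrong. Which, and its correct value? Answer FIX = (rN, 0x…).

0: ✓ CMP  NZCV=1010
1: · MOVGT
2: ✓ MOVVC  r2←0x3d
3: ✓ CMP  NZCV=1000
4: ✓ ADDCC  r1←0x90
5: · MOVGE
6: · MOVEQ

FIX = (r2, 0x3d)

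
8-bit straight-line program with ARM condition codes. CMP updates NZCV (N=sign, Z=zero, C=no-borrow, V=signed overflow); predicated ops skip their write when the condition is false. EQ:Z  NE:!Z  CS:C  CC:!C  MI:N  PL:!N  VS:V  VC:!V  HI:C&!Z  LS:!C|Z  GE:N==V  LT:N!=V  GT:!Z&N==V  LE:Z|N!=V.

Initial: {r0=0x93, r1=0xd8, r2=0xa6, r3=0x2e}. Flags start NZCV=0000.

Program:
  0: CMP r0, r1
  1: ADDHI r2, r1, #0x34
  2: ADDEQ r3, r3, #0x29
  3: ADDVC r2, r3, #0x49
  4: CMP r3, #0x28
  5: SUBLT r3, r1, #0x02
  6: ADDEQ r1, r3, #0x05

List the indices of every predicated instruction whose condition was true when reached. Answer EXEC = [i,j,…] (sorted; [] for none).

EXEC = [3]

0: ✓ CMP  NZCV=1000
1: · ADDHI
2: · ADDEQ
3: ✓ ADDVC  r2←0x77
4: ✓ CMP  NZCV=0010
5: · SUBLT
6: · ADDEQ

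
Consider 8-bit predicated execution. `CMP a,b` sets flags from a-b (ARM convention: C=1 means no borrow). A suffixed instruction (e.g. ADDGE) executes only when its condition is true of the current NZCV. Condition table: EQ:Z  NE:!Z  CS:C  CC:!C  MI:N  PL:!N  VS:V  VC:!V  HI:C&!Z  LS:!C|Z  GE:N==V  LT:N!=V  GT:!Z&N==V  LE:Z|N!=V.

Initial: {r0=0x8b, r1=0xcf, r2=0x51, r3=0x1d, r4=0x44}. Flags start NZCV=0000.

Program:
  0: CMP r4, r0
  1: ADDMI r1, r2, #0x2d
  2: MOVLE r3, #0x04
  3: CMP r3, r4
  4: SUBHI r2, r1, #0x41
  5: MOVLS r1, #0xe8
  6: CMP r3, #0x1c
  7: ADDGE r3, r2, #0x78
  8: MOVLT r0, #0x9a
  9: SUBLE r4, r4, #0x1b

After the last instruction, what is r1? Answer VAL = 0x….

[0] flags=1001 → (cmp)
[1] flags=1001 MI?T → r1=0x7e
[2] flags=1001 LE?F → skip
[3] flags=1000 → (cmp)
[4] flags=1000 HI?F → skip
[5] flags=1000 LS?T → r1=0xe8
[6] flags=0010 → (cmp)
[7] flags=0010 GE?T → r3=0xc9
[8] flags=0010 LT?F → skip
[9] flags=0010 LE?F → skip

VAL = 0xe8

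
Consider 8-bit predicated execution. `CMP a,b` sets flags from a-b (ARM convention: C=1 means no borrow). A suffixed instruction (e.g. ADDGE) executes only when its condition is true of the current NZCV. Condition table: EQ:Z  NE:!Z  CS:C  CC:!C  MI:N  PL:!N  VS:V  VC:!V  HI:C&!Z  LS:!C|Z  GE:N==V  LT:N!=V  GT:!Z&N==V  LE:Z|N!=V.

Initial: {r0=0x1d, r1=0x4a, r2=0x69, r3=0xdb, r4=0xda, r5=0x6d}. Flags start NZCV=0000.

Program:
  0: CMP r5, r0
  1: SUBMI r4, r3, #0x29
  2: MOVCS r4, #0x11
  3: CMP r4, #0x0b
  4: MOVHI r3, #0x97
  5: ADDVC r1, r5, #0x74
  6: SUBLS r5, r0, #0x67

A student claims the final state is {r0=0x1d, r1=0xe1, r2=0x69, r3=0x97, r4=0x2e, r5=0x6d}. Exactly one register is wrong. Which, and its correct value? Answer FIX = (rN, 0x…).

FIX = (r4, 0x11)

0: ✓ CMP  NZCV=0010
1: · SUBMI
2: ✓ MOVCS  r4←0x11
3: ✓ CMP  NZCV=0010
4: ✓ MOVHI  r3←0x97
5: ✓ ADDVC  r1←0xe1
6: · SUBLS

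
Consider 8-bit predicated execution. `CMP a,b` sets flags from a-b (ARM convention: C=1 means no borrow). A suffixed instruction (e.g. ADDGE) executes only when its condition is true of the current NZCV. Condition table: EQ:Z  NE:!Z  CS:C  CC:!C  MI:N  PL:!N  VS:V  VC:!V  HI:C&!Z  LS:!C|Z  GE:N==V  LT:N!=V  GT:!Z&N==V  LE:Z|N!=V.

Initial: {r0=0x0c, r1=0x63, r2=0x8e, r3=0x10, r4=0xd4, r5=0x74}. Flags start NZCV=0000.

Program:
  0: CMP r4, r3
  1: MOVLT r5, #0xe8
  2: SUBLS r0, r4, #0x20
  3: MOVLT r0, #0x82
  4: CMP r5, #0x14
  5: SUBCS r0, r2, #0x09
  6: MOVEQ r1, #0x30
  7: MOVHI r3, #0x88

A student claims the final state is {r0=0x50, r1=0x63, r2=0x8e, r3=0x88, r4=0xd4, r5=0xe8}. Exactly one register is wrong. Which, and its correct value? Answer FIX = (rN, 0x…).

[0] flags=1010 → (cmp)
[1] flags=1010 LT?T → r5=0xe8
[2] flags=1010 LS?F → skip
[3] flags=1010 LT?T → r0=0x82
[4] flags=1010 → (cmp)
[5] flags=1010 CS?T → r0=0x85
[6] flags=1010 EQ?F → skip
[7] flags=1010 HI?T → r3=0x88

FIX = (r0, 0x85)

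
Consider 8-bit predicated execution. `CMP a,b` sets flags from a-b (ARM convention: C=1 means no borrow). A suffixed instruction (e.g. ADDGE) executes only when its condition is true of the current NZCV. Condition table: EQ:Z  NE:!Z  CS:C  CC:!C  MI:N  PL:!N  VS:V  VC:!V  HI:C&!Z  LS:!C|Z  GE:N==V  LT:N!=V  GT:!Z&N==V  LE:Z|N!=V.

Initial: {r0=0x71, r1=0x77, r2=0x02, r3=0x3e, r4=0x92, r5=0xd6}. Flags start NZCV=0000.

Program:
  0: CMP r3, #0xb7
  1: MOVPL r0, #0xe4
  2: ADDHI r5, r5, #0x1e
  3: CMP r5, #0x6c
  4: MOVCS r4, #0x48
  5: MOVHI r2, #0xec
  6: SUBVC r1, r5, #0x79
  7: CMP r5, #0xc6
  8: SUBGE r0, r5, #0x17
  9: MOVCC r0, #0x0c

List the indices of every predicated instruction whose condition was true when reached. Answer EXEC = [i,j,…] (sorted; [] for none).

EXEC = [4,5,8]

[0] flags=1001 → (cmp)
[1] flags=1001 PL?F → skip
[2] flags=1001 HI?F → skip
[3] flags=0011 → (cmp)
[4] flags=0011 CS?T → r4=0x48
[5] flags=0011 HI?T → r2=0xec
[6] flags=0011 VC?F → skip
[7] flags=0010 → (cmp)
[8] flags=0010 GE?T → r0=0xbf
[9] flags=0010 CC?F → skip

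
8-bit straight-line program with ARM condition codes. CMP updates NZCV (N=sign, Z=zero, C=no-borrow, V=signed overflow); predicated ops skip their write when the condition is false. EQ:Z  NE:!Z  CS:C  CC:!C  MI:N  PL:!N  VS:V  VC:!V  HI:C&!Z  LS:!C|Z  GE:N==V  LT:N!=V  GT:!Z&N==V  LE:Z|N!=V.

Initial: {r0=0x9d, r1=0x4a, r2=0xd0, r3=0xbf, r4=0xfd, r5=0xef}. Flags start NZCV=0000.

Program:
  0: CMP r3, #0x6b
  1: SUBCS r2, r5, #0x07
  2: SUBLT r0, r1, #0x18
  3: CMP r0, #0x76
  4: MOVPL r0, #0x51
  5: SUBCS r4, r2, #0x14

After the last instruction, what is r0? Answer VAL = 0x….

0: ✓ CMP  NZCV=0011
1: ✓ SUBCS  r2←0xe8
2: ✓ SUBLT  r0←0x32
3: ✓ CMP  NZCV=1000
4: · MOVPL
5: · SUBCS

VAL = 0x32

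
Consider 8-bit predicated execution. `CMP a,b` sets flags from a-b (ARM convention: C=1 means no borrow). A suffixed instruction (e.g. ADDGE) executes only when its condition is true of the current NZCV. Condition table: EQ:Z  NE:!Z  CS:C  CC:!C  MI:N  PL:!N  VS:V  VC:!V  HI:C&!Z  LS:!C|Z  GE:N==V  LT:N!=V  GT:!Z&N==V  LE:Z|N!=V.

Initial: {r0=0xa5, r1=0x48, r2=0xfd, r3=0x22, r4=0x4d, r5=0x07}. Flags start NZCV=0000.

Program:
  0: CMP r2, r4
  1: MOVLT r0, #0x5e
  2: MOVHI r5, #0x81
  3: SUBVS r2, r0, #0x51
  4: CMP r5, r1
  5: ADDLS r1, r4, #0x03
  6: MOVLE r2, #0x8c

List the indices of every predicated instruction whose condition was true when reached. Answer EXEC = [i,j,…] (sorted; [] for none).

EXEC = [1,2,6]

[0] flags=1010 → (cmp)
[1] flags=1010 LT?T → r0=0x5e
[2] flags=1010 HI?T → r5=0x81
[3] flags=1010 VS?F → skip
[4] flags=0011 → (cmp)
[5] flags=0011 LS?F → skip
[6] flags=0011 LE?T → r2=0x8c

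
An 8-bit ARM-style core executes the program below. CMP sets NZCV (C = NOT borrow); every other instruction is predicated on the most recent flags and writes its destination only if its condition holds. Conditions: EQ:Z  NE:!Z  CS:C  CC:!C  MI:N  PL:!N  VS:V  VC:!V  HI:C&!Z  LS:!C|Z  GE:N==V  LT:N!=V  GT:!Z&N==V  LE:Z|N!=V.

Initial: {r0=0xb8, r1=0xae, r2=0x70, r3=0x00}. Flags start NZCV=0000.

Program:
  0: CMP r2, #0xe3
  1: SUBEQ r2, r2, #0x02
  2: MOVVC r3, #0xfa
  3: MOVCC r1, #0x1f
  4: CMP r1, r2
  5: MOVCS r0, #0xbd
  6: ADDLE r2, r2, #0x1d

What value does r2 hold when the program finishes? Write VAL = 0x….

[0] flags=1001 → (cmp)
[1] flags=1001 EQ?F → skip
[2] flags=1001 VC?F → skip
[3] flags=1001 CC?T → r1=0x1f
[4] flags=1000 → (cmp)
[5] flags=1000 CS?F → skip
[6] flags=1000 LE?T → r2=0x8d

VAL = 0x8d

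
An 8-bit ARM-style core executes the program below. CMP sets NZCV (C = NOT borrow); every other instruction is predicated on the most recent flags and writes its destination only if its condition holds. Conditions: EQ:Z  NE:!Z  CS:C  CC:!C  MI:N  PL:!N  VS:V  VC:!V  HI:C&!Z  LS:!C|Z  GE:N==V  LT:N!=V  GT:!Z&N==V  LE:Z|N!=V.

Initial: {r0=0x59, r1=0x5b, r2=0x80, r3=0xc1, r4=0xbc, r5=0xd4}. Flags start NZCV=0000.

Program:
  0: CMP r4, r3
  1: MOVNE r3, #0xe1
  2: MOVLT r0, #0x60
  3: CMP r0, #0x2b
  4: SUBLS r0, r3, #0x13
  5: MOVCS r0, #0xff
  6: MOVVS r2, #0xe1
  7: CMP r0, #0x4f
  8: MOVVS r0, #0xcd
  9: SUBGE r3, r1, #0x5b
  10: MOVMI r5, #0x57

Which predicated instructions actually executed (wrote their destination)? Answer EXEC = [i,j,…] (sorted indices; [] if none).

[0] flags=1000 → (cmp)
[1] flags=1000 NE?T → r3=0xe1
[2] flags=1000 LT?T → r0=0x60
[3] flags=0010 → (cmp)
[4] flags=0010 LS?F → skip
[5] flags=0010 CS?T → r0=0xff
[6] flags=0010 VS?F → skip
[7] flags=1010 → (cmp)
[8] flags=1010 VS?F → skip
[9] flags=1010 GE?F → skip
[10] flags=1010 MI?T → r5=0x57

EXEC = [1,2,5,10]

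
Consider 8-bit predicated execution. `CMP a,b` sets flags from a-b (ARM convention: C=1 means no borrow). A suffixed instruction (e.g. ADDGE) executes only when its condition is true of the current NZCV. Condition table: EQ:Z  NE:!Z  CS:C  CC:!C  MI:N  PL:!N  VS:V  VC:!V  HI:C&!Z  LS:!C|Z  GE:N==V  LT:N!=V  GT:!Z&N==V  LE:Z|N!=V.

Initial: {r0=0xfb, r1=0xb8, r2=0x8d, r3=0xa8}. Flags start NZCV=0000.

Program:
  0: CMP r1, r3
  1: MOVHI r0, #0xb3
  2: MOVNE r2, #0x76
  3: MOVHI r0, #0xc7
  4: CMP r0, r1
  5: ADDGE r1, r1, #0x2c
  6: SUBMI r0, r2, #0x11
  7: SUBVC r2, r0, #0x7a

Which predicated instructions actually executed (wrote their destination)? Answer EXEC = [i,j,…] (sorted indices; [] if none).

EXEC = [1,2,3,5,7]

[0] flags=0010 → (cmp)
[1] flags=0010 HI?T → r0=0xb3
[2] flags=0010 NE?T → r2=0x76
[3] flags=0010 HI?T → r0=0xc7
[4] flags=0010 → (cmp)
[5] flags=0010 GE?T → r1=0xe4
[6] flags=0010 MI?F → skip
[7] flags=0010 VC?T → r2=0x4d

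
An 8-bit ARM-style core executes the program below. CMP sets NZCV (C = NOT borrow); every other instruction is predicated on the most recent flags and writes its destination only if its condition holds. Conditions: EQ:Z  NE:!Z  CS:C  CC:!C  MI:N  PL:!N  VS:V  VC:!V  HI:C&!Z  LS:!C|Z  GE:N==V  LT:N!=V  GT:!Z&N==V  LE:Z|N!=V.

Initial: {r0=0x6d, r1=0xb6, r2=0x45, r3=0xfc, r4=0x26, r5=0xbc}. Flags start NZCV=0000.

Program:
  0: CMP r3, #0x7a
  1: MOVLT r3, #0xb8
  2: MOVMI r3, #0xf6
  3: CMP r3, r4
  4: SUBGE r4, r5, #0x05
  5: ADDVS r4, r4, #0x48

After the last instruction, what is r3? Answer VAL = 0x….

0: ✓ CMP  NZCV=1010
1: ✓ MOVLT  r3←0xb8
2: ✓ MOVMI  r3←0xf6
3: ✓ CMP  NZCV=1010
4: · SUBGE
5: · ADDVS

VAL = 0xf6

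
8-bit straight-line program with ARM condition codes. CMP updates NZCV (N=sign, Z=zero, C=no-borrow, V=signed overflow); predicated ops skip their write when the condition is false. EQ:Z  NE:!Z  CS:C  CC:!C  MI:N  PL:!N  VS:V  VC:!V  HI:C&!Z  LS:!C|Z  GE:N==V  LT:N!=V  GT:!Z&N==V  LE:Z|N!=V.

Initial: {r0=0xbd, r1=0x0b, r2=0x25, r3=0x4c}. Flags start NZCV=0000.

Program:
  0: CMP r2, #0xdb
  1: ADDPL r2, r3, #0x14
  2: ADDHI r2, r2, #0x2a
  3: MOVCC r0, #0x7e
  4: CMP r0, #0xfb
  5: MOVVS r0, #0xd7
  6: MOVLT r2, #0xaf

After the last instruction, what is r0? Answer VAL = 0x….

VAL = 0xd7

[0] flags=0000 → (cmp)
[1] flags=0000 PL?T → r2=0x60
[2] flags=0000 HI?F → skip
[3] flags=0000 CC?T → r0=0x7e
[4] flags=1001 → (cmp)
[5] flags=1001 VS?T → r0=0xd7
[6] flags=1001 LT?F → skip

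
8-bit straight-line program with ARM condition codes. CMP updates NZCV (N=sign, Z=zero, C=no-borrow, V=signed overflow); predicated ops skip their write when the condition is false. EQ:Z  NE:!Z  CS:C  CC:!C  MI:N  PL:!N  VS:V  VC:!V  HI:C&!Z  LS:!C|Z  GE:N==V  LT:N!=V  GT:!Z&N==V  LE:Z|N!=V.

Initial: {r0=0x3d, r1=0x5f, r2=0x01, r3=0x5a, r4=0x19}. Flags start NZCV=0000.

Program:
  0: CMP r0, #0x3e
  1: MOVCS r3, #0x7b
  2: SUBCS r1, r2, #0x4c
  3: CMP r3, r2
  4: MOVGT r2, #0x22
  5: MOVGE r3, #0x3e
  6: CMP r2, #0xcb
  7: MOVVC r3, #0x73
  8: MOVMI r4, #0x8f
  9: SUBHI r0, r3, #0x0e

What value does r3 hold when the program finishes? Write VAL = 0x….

VAL = 0x73

[0] flags=1000 → (cmp)
[1] flags=1000 CS?F → skip
[2] flags=1000 CS?F → skip
[3] flags=0010 → (cmp)
[4] flags=0010 GT?T → r2=0x22
[5] flags=0010 GE?T → r3=0x3e
[6] flags=0000 → (cmp)
[7] flags=0000 VC?T → r3=0x73
[8] flags=0000 MI?F → skip
[9] flags=0000 HI?F → skip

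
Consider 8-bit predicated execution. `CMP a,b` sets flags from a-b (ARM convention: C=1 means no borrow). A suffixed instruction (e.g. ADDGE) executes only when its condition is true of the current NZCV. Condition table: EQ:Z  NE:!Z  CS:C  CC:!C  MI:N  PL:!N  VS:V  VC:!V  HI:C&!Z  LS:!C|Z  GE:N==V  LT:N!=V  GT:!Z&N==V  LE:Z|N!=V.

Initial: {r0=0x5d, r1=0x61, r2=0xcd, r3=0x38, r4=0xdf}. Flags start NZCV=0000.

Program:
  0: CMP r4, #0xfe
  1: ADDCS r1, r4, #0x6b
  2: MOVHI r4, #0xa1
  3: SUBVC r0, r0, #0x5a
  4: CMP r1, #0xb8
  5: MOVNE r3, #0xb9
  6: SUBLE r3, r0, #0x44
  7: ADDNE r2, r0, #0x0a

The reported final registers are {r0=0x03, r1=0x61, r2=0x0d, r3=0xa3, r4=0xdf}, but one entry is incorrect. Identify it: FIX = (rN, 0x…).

FIX = (r3, 0xb9)

0: ✓ CMP  NZCV=1000
1: · ADDCS
2: · MOVHI
3: ✓ SUBVC  r0←0x03
4: ✓ CMP  NZCV=1001
5: ✓ MOVNE  r3←0xb9
6: · SUBLE
7: ✓ ADDNE  r2←0x0d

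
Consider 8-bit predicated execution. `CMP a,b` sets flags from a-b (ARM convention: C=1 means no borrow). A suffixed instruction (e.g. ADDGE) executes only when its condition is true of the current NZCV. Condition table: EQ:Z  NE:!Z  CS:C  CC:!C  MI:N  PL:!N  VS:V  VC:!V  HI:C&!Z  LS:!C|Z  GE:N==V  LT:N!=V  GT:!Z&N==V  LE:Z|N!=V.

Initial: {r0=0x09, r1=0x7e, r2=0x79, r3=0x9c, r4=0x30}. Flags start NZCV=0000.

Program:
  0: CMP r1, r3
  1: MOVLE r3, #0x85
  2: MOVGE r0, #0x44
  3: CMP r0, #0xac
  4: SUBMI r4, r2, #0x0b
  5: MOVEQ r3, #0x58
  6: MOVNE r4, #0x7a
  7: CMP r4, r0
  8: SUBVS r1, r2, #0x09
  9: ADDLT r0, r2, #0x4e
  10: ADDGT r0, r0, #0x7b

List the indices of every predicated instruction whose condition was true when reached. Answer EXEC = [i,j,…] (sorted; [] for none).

EXEC = [2,4,6,10]

[0] flags=1001 → (cmp)
[1] flags=1001 LE?F → skip
[2] flags=1001 GE?T → r0=0x44
[3] flags=1001 → (cmp)
[4] flags=1001 MI?T → r4=0x6e
[5] flags=1001 EQ?F → skip
[6] flags=1001 NE?T → r4=0x7a
[7] flags=0010 → (cmp)
[8] flags=0010 VS?F → skip
[9] flags=0010 LT?F → skip
[10] flags=0010 GT?T → r0=0xbf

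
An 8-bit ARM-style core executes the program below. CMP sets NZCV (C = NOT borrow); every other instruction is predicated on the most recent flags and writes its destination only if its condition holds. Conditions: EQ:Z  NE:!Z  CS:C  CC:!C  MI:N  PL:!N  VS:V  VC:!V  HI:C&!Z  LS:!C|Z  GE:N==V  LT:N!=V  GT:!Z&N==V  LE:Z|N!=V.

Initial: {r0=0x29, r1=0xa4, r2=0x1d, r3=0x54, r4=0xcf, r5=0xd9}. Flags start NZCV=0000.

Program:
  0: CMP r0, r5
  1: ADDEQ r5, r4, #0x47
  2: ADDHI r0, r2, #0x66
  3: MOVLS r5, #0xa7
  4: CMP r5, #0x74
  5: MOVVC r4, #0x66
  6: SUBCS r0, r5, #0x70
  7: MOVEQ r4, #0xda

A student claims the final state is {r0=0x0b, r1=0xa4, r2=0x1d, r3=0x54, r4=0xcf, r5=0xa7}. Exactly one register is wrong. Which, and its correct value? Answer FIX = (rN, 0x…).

0: ✓ CMP  NZCV=0000
1: · ADDEQ
2: · ADDHI
3: ✓ MOVLS  r5←0xa7
4: ✓ CMP  NZCV=0011
5: · MOVVC
6: ✓ SUBCS  r0←0x37
7: · MOVEQ

FIX = (r0, 0x37)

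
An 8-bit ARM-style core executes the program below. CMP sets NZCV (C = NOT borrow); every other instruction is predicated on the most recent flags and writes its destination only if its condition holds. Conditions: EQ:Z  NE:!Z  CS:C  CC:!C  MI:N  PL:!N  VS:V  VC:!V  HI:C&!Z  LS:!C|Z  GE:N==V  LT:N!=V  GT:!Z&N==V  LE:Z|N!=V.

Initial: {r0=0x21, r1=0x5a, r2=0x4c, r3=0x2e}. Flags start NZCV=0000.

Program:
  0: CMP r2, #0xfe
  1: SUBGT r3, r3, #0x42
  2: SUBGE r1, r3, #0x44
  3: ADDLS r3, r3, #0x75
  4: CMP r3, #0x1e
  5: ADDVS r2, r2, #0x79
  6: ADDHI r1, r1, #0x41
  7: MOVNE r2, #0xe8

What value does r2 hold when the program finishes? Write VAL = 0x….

VAL = 0xe8

[0] flags=0000 → (cmp)
[1] flags=0000 GT?T → r3=0xec
[2] flags=0000 GE?T → r1=0xa8
[3] flags=0000 LS?T → r3=0x61
[4] flags=0010 → (cmp)
[5] flags=0010 VS?F → skip
[6] flags=0010 HI?T → r1=0xe9
[7] flags=0010 NE?T → r2=0xe8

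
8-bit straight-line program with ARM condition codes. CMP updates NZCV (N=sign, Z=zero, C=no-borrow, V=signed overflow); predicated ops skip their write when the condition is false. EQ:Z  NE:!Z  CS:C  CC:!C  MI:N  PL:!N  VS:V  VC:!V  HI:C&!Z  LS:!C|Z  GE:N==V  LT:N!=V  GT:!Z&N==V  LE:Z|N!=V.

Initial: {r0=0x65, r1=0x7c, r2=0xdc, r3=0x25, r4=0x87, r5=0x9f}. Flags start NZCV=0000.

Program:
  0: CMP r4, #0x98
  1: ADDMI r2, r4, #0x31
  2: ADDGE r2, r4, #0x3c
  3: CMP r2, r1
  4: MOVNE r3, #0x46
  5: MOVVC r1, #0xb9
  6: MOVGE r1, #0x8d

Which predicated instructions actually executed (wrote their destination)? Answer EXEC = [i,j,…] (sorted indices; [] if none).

0: ✓ CMP  NZCV=1000
1: ✓ ADDMI  r2←0xb8
2: · ADDGE
3: ✓ CMP  NZCV=0011
4: ✓ MOVNE  r3←0x46
5: · MOVVC
6: · MOVGE

EXEC = [1,4]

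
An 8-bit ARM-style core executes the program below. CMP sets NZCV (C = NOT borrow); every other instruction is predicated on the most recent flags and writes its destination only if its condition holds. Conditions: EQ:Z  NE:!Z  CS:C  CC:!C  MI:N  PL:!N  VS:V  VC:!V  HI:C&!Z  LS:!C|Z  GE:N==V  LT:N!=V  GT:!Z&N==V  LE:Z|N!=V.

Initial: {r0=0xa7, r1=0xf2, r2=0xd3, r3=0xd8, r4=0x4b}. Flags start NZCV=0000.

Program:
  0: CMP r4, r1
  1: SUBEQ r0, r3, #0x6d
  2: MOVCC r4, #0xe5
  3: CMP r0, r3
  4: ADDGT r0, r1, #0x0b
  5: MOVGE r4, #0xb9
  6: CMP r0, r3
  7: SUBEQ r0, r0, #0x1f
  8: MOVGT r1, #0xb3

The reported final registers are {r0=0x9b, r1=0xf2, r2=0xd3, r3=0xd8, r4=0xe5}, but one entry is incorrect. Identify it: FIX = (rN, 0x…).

0: ✓ CMP  NZCV=0000
1: · SUBEQ
2: ✓ MOVCC  r4←0xe5
3: ✓ CMP  NZCV=1000
4: · ADDGT
5: · MOVGE
6: ✓ CMP  NZCV=1000
7: · SUBEQ
8: · MOVGT

FIX = (r0, 0xa7)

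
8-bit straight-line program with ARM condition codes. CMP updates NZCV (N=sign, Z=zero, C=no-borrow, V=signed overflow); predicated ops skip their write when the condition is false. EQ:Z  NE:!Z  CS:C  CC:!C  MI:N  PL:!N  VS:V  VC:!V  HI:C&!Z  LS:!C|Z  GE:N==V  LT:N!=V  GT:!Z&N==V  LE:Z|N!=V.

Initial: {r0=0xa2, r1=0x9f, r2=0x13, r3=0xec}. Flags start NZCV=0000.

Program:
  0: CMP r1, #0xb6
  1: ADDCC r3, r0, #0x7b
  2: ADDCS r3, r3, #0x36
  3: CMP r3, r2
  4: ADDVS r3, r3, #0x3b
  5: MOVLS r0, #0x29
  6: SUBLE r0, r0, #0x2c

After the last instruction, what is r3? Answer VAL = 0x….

[0] flags=1000 → (cmp)
[1] flags=1000 CC?T → r3=0x1d
[2] flags=1000 CS?F → skip
[3] flags=0010 → (cmp)
[4] flags=0010 VS?F → skip
[5] flags=0010 LS?F → skip
[6] flags=0010 LE?F → skip

VAL = 0x1d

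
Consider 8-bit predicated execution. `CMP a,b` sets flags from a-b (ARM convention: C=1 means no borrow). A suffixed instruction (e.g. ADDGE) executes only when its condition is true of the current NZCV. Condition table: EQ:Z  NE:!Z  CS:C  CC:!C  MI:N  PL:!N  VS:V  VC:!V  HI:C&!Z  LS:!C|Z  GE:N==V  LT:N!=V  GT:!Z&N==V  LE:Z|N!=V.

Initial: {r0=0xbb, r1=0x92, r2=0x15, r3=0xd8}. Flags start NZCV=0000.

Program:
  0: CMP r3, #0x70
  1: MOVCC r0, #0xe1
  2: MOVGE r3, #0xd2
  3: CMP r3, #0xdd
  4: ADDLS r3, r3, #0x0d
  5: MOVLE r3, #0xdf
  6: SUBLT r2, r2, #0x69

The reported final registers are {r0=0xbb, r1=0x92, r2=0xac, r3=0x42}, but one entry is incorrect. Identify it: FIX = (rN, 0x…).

FIX = (r3, 0xdf)

0: ✓ CMP  NZCV=0011
1: · MOVCC
2: · MOVGE
3: ✓ CMP  NZCV=1000
4: ✓ ADDLS  r3←0xe5
5: ✓ MOVLE  r3←0xdf
6: ✓ SUBLT  r2←0xac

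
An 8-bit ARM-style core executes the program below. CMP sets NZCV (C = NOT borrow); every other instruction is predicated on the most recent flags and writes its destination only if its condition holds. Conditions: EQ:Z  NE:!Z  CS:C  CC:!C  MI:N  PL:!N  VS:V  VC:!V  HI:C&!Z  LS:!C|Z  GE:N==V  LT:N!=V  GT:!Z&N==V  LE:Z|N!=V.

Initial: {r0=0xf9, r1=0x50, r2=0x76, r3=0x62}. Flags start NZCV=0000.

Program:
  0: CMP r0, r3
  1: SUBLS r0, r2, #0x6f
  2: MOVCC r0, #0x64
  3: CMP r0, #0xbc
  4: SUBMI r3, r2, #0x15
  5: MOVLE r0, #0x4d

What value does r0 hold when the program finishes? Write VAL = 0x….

VAL = 0xf9

0: ✓ CMP  NZCV=1010
1: · SUBLS
2: · MOVCC
3: ✓ CMP  NZCV=0010
4: · SUBMI
5: · MOVLE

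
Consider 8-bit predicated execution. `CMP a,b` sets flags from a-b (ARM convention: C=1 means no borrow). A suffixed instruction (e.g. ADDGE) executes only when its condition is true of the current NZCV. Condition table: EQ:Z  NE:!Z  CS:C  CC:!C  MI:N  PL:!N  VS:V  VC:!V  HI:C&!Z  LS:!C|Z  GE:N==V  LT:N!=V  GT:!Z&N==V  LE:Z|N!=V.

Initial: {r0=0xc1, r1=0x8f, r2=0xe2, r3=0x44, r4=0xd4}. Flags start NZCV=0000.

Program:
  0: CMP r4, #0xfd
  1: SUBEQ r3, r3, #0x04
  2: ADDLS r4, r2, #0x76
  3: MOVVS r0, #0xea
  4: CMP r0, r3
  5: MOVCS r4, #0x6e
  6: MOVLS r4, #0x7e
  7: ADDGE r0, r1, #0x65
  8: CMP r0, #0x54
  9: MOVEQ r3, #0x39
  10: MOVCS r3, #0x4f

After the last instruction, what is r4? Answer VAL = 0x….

0: ✓ CMP  NZCV=1000
1: · SUBEQ
2: ✓ ADDLS  r4←0x58
3: · MOVVS
4: ✓ CMP  NZCV=0011
5: ✓ MOVCS  r4←0x6e
6: · MOVLS
7: · ADDGE
8: ✓ CMP  NZCV=0011
9: · MOVEQ
10: ✓ MOVCS  r3←0x4f

VAL = 0x6e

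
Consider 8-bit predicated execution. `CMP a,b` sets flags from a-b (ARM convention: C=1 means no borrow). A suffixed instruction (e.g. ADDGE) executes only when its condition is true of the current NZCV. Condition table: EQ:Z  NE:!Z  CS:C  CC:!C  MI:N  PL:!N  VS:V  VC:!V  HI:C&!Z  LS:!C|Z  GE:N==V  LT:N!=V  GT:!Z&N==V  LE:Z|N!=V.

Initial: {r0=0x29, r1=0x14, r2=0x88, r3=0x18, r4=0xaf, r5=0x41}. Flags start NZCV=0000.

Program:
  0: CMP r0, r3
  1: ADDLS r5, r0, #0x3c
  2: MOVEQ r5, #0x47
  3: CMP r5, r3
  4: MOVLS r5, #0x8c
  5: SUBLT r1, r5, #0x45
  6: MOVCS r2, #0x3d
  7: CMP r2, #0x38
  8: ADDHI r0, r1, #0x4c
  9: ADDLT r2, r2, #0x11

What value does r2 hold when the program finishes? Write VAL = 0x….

VAL = 0x3d

0: ✓ CMP  NZCV=0010
1: · ADDLS
2: · MOVEQ
3: ✓ CMP  NZCV=0010
4: · MOVLS
5: · SUBLT
6: ✓ MOVCS  r2←0x3d
7: ✓ CMP  NZCV=0010
8: ✓ ADDHI  r0←0x60
9: · ADDLT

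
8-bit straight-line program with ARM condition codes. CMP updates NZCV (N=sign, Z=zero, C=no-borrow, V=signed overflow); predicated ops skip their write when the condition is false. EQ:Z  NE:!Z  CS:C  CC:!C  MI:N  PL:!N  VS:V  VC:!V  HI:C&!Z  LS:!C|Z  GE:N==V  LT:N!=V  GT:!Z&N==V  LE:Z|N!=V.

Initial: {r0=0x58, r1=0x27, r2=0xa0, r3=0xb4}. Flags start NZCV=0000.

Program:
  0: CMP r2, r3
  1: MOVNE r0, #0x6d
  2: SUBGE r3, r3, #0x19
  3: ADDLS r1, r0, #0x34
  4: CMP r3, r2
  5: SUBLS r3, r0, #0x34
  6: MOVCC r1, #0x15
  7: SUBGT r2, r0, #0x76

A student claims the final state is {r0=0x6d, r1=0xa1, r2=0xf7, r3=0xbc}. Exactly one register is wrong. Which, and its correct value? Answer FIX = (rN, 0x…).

0: ✓ CMP  NZCV=1000
1: ✓ MOVNE  r0←0x6d
2: · SUBGE
3: ✓ ADDLS  r1←0xa1
4: ✓ CMP  NZCV=0010
5: · SUBLS
6: · MOVCC
7: ✓ SUBGT  r2←0xf7

FIX = (r3, 0xb4)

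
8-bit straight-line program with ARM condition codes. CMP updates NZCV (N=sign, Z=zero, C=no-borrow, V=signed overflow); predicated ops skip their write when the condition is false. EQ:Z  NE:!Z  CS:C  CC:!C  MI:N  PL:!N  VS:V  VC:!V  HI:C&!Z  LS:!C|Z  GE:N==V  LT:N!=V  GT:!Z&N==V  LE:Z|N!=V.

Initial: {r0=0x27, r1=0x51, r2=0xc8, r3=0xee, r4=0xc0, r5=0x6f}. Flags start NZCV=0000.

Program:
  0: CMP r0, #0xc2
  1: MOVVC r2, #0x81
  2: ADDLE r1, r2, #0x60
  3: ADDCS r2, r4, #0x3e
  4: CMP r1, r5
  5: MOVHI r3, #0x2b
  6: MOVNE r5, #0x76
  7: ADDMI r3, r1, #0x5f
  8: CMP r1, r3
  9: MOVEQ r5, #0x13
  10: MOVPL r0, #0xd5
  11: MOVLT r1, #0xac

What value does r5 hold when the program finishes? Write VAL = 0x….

VAL = 0x76

0: ✓ CMP  NZCV=0000
1: ✓ MOVVC  r2←0x81
2: · ADDLE
3: · ADDCS
4: ✓ CMP  NZCV=1000
5: · MOVHI
6: ✓ MOVNE  r5←0x76
7: ✓ ADDMI  r3←0xb0
8: ✓ CMP  NZCV=1001
9: · MOVEQ
10: · MOVPL
11: · MOVLT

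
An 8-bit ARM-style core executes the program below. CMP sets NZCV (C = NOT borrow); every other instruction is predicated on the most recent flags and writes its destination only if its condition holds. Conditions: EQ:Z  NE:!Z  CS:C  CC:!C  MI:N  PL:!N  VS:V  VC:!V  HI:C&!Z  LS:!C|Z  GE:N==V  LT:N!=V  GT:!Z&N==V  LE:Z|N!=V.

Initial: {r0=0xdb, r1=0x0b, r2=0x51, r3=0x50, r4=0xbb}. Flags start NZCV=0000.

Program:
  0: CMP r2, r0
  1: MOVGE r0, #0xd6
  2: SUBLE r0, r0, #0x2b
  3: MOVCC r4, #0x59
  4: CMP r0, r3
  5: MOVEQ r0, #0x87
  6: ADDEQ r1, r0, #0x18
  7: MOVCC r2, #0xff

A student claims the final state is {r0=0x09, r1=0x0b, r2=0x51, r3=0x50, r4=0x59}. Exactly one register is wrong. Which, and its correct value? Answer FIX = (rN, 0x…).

[0] flags=0000 → (cmp)
[1] flags=0000 GE?T → r0=0xd6
[2] flags=0000 LE?F → skip
[3] flags=0000 CC?T → r4=0x59
[4] flags=1010 → (cmp)
[5] flags=1010 EQ?F → skip
[6] flags=1010 EQ?F → skip
[7] flags=1010 CC?F → skip

FIX = (r0, 0xd6)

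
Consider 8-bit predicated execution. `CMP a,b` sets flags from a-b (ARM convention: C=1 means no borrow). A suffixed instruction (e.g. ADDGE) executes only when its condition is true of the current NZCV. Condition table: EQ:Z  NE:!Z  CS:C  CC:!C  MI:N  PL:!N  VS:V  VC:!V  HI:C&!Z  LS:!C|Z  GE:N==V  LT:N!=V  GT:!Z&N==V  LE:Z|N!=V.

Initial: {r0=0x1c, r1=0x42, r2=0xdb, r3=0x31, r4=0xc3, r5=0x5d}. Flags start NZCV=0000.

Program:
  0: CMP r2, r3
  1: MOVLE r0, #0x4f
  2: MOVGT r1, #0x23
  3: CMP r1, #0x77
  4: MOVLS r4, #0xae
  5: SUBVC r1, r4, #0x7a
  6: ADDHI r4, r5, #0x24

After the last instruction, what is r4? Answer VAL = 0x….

VAL = 0xae

[0] flags=1010 → (cmp)
[1] flags=1010 LE?T → r0=0x4f
[2] flags=1010 GT?F → skip
[3] flags=1000 → (cmp)
[4] flags=1000 LS?T → r4=0xae
[5] flags=1000 VC?T → r1=0x34
[6] flags=1000 HI?F → skip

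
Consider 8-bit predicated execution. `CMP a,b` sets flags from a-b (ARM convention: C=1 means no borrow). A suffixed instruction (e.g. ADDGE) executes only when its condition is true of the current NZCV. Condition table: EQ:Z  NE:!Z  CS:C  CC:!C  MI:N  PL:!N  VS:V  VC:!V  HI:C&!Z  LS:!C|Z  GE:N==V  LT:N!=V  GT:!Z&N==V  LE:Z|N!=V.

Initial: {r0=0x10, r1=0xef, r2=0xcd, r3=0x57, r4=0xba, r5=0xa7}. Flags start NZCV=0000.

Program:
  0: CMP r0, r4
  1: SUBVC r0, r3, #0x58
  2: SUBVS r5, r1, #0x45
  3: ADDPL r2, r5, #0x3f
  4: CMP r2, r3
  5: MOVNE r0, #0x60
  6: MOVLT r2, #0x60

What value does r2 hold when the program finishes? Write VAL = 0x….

0: ✓ CMP  NZCV=0000
1: ✓ SUBVC  r0←0xff
2: · SUBVS
3: ✓ ADDPL  r2←0xe6
4: ✓ CMP  NZCV=1010
5: ✓ MOVNE  r0←0x60
6: ✓ MOVLT  r2←0x60

VAL = 0x60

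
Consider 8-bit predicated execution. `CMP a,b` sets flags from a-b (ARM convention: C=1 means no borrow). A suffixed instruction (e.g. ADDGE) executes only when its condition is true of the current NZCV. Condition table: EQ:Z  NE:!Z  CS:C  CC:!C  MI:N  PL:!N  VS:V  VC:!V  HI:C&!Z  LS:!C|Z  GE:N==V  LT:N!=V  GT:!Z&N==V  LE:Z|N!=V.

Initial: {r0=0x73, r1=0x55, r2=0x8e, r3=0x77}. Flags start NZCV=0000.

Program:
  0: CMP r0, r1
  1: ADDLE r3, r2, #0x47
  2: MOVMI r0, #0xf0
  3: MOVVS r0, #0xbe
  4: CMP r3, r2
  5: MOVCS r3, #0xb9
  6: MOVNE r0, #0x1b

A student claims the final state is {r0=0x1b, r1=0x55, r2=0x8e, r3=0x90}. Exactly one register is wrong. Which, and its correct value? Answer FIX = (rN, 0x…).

0: ✓ CMP  NZCV=0010
1: · ADDLE
2: · MOVMI
3: · MOVVS
4: ✓ CMP  NZCV=1001
5: · MOVCS
6: ✓ MOVNE  r0←0x1b

FIX = (r3, 0x77)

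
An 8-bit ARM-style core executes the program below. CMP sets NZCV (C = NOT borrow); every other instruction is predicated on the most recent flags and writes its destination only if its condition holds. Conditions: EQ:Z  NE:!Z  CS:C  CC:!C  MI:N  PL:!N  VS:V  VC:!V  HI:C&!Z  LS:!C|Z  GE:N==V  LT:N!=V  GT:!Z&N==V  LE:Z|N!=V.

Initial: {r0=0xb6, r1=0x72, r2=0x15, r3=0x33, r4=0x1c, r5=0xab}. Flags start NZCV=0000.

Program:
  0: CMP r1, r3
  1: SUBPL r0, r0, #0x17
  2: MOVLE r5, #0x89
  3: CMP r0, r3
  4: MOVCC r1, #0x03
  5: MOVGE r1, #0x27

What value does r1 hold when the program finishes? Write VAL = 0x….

[0] flags=0010 → (cmp)
[1] flags=0010 PL?T → r0=0x9f
[2] flags=0010 LE?F → skip
[3] flags=0011 → (cmp)
[4] flags=0011 CC?F → skip
[5] flags=0011 GE?F → skip

VAL = 0x72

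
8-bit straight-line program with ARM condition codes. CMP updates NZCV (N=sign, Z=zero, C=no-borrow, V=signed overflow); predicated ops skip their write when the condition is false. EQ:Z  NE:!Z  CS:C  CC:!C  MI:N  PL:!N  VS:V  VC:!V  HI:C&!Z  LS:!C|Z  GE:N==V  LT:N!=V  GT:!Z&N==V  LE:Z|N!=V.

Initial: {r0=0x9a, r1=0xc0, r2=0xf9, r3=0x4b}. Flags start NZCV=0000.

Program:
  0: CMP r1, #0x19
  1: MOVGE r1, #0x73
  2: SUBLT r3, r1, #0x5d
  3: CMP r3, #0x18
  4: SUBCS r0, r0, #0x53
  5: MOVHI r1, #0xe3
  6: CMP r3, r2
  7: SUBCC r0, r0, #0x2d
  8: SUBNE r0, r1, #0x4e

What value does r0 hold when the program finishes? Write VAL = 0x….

0: ✓ CMP  NZCV=1010
1: · MOVGE
2: ✓ SUBLT  r3←0x63
3: ✓ CMP  NZCV=0010
4: ✓ SUBCS  r0←0x47
5: ✓ MOVHI  r1←0xe3
6: ✓ CMP  NZCV=0000
7: ✓ SUBCC  r0←0x1a
8: ✓ SUBNE  r0←0x95

VAL = 0x95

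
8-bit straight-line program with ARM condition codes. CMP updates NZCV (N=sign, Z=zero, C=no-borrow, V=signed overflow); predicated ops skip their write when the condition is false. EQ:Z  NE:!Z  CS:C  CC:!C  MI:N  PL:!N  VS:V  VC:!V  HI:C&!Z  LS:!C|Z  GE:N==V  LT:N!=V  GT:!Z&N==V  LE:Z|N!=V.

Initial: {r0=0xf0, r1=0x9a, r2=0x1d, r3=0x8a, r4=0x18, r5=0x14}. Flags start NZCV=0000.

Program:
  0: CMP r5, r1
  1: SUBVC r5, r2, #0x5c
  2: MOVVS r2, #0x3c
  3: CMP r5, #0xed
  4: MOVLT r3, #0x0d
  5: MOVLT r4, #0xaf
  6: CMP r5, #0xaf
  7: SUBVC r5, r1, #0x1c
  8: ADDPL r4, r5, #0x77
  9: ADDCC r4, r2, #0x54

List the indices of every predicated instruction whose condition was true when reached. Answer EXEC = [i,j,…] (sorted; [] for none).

EXEC = [1,4,5,7,8]

0: ✓ CMP  NZCV=0000
1: ✓ SUBVC  r5←0xc1
2: · MOVVS
3: ✓ CMP  NZCV=1000
4: ✓ MOVLT  r3←0x0d
5: ✓ MOVLT  r4←0xaf
6: ✓ CMP  NZCV=0010
7: ✓ SUBVC  r5←0x7e
8: ✓ ADDPL  r4←0xf5
9: · ADDCC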